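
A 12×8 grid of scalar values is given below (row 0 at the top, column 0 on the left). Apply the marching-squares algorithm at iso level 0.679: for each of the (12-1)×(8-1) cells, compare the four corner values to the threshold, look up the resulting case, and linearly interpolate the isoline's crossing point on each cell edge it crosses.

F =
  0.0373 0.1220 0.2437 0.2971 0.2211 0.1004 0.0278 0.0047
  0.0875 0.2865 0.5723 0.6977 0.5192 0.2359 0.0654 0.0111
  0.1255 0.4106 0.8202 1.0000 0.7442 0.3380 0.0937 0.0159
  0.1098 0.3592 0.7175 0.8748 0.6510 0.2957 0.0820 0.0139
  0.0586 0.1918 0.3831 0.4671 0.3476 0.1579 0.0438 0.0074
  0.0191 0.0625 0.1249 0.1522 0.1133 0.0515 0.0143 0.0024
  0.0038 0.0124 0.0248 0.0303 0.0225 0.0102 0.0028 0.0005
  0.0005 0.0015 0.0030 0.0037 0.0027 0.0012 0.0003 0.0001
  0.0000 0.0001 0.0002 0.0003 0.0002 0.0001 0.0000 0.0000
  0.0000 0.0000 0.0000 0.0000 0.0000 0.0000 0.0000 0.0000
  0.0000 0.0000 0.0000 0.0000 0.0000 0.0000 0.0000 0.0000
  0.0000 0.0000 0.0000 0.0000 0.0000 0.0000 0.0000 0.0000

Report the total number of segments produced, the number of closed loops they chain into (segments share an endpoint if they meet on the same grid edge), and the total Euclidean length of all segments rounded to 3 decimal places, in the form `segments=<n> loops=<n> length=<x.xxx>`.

cell (0,2): code 0100 → (0.953,3.000)–(1.000,2.851)
cell (0,3): code 1000 → (1.000,3.105)–(0.953,3.000)
cell (1,1): code 0100 → (1.430,2.000)–(2.000,1.655)
cell (1,2): code 1110 → (1.000,2.851)–(1.430,2.000)
cell (1,3): code 1101 → (1.710,4.000)–(1.000,3.105)
cell (1,4): code 1000 → (2.000,4.161)–(1.710,4.000)
cell (2,1): code 0110 → (2.000,1.655)–(3.000,1.893)
cell (2,3): code 1011 → (3.000,3.875)–(2.700,4.000)
cell (2,4): code 0001 → (2.700,4.000)–(2.000,4.161)
cell (3,1): code 0010 → (3.000,1.893)–(3.115,2.000)
cell (3,2): code 0011 → (3.115,2.000)–(3.480,3.000)
cell (3,3): code 0001 → (3.480,3.000)–(3.000,3.875)
total: 12 segments, chained into 1 closed loop(s), length Σ = 7.655328

segments=12 loops=1 length=7.655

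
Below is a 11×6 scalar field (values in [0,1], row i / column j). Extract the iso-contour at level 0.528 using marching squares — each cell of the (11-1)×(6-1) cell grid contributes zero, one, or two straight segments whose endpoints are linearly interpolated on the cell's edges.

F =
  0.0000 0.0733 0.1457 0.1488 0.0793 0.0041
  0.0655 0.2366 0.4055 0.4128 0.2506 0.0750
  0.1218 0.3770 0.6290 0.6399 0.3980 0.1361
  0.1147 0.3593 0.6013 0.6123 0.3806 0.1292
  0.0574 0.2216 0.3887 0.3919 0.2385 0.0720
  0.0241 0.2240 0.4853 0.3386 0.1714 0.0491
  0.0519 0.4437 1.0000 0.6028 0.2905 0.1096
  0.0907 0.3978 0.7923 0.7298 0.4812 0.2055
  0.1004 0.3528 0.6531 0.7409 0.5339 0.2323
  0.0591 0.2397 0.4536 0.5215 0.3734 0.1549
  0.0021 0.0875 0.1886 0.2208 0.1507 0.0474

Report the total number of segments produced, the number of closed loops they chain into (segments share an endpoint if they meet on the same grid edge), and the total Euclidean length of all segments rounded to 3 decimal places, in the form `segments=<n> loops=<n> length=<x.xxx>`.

segments=20 loops=2 length=16.523

cell (1,1): code 0100 → (1.548,2.000)–(2.000,1.599)
cell (1,2): code 1100 → (1.507,3.000)–(1.548,2.000)
cell (1,3): code 1000 → (2.000,3.463)–(1.507,3.000)
cell (2,1): code 0110 → (2.000,1.599)–(3.000,1.697)
cell (2,3): code 1001 → (3.000,3.364)–(2.000,3.463)
cell (3,1): code 0010 → (3.000,1.697)–(3.345,2.000)
cell (3,2): code 0011 → (3.345,2.000)–(3.382,3.000)
cell (3,3): code 0001 → (3.382,3.000)–(3.000,3.364)
cell (5,1): code 0100 → (5.083,2.000)–(6.000,1.152)
cell (5,2): code 1100 → (5.717,3.000)–(5.083,2.000)
cell (5,3): code 1000 → (6.000,3.240)–(5.717,3.000)
cell (6,1): code 0110 → (6.000,1.152)–(7.000,1.330)
cell (6,3): code 1001 → (7.000,3.812)–(6.000,3.240)
cell (7,1): code 0110 → (7.000,1.330)–(8.000,1.583)
cell (7,3): code 1101 → (7.888,4.000)–(7.000,3.812)
cell (7,4): code 1000 → (8.000,4.020)–(7.888,4.000)
cell (8,1): code 0010 → (8.000,1.583)–(8.627,2.000)
cell (8,2): code 0011 → (8.627,2.000)–(8.970,3.000)
cell (8,3): code 0011 → (8.970,3.000)–(8.037,4.000)
cell (8,4): code 0001 → (8.037,4.000)–(8.000,4.020)
total: 20 segments, chained into 2 closed loop(s), length Σ = 16.522898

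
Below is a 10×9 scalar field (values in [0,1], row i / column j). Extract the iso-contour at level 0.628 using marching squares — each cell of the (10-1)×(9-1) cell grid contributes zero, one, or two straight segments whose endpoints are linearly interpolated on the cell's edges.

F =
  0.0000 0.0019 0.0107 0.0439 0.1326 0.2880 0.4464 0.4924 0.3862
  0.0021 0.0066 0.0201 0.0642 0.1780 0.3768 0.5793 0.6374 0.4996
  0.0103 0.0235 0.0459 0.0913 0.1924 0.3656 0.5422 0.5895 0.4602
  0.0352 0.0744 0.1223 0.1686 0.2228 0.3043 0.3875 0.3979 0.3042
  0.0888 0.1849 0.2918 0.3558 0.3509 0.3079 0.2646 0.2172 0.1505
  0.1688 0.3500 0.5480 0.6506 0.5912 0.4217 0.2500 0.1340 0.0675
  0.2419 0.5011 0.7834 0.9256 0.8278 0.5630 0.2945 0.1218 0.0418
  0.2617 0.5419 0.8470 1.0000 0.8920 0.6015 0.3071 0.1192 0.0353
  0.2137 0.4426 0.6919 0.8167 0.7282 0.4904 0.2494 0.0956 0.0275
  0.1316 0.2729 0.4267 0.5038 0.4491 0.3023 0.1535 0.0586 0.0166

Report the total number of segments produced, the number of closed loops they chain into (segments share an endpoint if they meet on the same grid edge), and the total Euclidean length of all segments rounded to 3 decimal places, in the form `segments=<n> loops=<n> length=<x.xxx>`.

segments=18 loops=2 length=12.071

cell (0,6): code 0100 → (0.935,7.000)–(1.000,6.838)
cell (0,7): code 1000 → (1.000,7.068)–(0.935,7.000)
cell (1,6): code 0010 → (1.000,6.838)–(1.196,7.000)
cell (1,7): code 0001 → (1.196,7.000)–(1.000,7.068)
cell (4,2): code 0100 → (4.923,3.000)–(5.000,2.780)
cell (4,3): code 1000 → (5.000,3.380)–(4.923,3.000)
cell (5,1): code 0100 → (5.340,2.000)–(6.000,1.450)
cell (5,2): code 1110 → (5.000,2.780)–(5.340,2.000)
cell (5,3): code 1101 → (5.156,4.000)–(5.000,3.380)
cell (5,4): code 1000 → (6.000,4.755)–(5.156,4.000)
cell (6,1): code 0110 → (6.000,1.450)–(7.000,1.282)
cell (6,4): code 1001 → (7.000,4.909)–(6.000,4.755)
cell (7,1): code 0110 → (7.000,1.282)–(8.000,1.744)
cell (7,4): code 1001 → (8.000,4.421)–(7.000,4.909)
cell (8,1): code 0010 → (8.000,1.744)–(8.241,2.000)
cell (8,2): code 0011 → (8.241,2.000)–(8.603,3.000)
cell (8,3): code 0011 → (8.603,3.000)–(8.359,4.000)
cell (8,4): code 0001 → (8.359,4.000)–(8.000,4.421)
total: 18 segments, chained into 2 closed loop(s), length Σ = 12.070959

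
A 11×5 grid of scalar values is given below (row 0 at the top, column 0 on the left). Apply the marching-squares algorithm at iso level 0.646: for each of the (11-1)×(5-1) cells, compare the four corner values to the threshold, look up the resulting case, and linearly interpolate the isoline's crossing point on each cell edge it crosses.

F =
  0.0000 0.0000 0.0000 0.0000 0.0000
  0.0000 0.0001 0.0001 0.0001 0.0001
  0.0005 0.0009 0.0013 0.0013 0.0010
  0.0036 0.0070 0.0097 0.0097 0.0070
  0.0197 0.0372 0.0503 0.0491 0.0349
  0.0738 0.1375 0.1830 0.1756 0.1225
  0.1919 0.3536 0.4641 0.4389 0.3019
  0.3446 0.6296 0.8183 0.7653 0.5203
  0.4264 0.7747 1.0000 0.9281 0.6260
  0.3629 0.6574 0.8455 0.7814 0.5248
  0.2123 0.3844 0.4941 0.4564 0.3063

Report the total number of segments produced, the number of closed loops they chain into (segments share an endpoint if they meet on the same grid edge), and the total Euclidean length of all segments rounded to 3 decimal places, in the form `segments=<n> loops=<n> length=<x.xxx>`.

cell (6,1): code 0100 → (6.514,2.000)–(7.000,1.087)
cell (6,2): code 1100 → (6.634,3.000)–(6.514,2.000)
cell (6,3): code 1000 → (7.000,3.487)–(6.634,3.000)
cell (7,0): code 0100 → (7.113,1.000)–(8.000,0.630)
cell (7,1): code 1110 → (7.000,1.087)–(7.113,1.000)
cell (7,3): code 1001 → (8.000,3.934)–(7.000,3.487)
cell (8,0): code 0110 → (8.000,0.630)–(9.000,0.961)
cell (8,3): code 1001 → (9.000,3.528)–(8.000,3.934)
cell (9,0): code 0010 → (9.000,0.961)–(9.042,1.000)
cell (9,1): code 0011 → (9.042,1.000)–(9.568,2.000)
cell (9,2): code 0011 → (9.568,2.000)–(9.417,3.000)
cell (9,3): code 0001 → (9.417,3.000)–(9.000,3.528)
total: 12 segments, chained into 1 closed loop(s), length Σ = 9.852576

segments=12 loops=1 length=9.853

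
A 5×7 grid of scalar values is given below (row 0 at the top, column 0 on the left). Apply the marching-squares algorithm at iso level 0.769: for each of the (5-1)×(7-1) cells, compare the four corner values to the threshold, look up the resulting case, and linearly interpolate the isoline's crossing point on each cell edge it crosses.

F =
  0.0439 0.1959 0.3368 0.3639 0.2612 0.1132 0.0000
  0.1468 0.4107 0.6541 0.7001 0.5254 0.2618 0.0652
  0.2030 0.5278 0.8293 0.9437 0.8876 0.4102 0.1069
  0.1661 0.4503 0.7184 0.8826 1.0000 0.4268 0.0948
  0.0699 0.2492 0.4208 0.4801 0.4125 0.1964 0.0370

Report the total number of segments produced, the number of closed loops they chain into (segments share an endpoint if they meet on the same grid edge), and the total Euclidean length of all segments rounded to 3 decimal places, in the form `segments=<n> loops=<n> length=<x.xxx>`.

cell (1,1): code 0100 → (1.656,2.000)–(2.000,1.800)
cell (1,2): code 1100 → (1.283,3.000)–(1.656,2.000)
cell (1,3): code 1100 → (1.673,4.000)–(1.283,3.000)
cell (1,4): code 1000 → (2.000,4.248)–(1.673,4.000)
cell (2,1): code 0010 → (2.000,1.800)–(2.544,2.000)
cell (2,2): code 0111 → (2.544,2.000)–(3.000,2.308)
cell (2,4): code 1001 → (3.000,4.403)–(2.000,4.248)
cell (3,2): code 0010 → (3.000,2.308)–(3.282,3.000)
cell (3,3): code 0011 → (3.282,3.000)–(3.393,4.000)
cell (3,4): code 0001 → (3.393,4.000)–(3.000,4.403)
total: 10 segments, chained into 1 closed loop(s), length Σ = 7.407811

segments=10 loops=1 length=7.408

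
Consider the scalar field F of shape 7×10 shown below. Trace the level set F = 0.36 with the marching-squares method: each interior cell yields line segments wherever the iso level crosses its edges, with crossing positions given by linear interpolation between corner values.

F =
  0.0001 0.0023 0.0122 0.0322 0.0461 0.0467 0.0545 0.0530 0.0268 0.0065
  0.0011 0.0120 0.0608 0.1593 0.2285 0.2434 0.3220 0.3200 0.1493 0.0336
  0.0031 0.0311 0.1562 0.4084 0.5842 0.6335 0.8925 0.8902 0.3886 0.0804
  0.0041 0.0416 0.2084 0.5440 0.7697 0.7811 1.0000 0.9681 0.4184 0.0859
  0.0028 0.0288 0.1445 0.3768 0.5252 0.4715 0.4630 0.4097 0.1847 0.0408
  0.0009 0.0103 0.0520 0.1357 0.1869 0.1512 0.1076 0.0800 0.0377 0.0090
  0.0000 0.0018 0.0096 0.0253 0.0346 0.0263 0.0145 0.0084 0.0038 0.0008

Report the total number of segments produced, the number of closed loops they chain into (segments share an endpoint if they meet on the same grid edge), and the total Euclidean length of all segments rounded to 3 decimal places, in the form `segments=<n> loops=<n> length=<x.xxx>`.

segments=18 loops=1 length=14.864

cell (1,2): code 0100 → (1.806,3.000)–(2.000,2.808)
cell (1,3): code 1100 → (1.370,4.000)–(1.806,3.000)
cell (1,4): code 1100 → (1.299,5.000)–(1.370,4.000)
cell (1,5): code 1100 → (1.067,6.000)–(1.299,5.000)
cell (1,6): code 1100 → (1.070,7.000)–(1.067,6.000)
cell (1,7): code 1100 → (1.880,8.000)–(1.070,7.000)
cell (1,8): code 1000 → (2.000,8.093)–(1.880,8.000)
cell (2,2): code 0110 → (2.000,2.808)–(3.000,2.452)
cell (2,8): code 1001 → (3.000,8.176)–(2.000,8.093)
cell (3,2): code 0110 → (3.000,2.452)–(4.000,2.928)
cell (3,7): code 1011 → (4.000,7.221)–(3.250,8.000)
cell (3,8): code 0001 → (3.250,8.000)–(3.000,8.176)
cell (4,2): code 0010 → (4.000,2.928)–(4.070,3.000)
cell (4,3): code 0011 → (4.070,3.000)–(4.488,4.000)
cell (4,4): code 0011 → (4.488,4.000)–(4.348,5.000)
cell (4,5): code 0011 → (4.348,5.000)–(4.290,6.000)
cell (4,6): code 0011 → (4.290,6.000)–(4.151,7.000)
cell (4,7): code 0001 → (4.151,7.000)–(4.000,7.221)
total: 18 segments, chained into 1 closed loop(s), length Σ = 14.864087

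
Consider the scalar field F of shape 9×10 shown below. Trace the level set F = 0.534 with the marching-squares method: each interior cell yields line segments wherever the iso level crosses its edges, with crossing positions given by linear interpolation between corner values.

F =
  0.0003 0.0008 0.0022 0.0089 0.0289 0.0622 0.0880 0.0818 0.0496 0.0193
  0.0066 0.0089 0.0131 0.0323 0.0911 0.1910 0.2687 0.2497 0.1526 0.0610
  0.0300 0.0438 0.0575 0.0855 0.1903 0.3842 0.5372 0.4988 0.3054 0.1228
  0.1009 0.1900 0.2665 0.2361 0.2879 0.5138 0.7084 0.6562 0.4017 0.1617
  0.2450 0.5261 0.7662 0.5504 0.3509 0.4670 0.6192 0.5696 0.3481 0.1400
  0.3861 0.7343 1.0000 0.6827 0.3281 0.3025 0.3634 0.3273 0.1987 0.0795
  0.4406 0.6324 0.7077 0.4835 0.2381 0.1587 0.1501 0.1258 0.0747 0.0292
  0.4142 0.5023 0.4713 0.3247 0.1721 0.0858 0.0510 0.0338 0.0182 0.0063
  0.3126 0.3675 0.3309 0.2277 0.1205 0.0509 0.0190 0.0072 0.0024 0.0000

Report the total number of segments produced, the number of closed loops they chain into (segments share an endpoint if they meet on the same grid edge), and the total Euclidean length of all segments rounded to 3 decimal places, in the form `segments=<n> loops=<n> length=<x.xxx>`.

segments=22 loops=2 length=16.942

cell (1,5): code 0100 → (1.988,6.000)–(2.000,5.979)
cell (1,6): code 1000 → (2.000,6.083)–(1.988,6.000)
cell (2,5): code 0110 → (2.000,5.979)–(3.000,5.104)
cell (2,6): code 1101 → (2.224,7.000)–(2.000,6.083)
cell (2,7): code 1000 → (3.000,7.480)–(2.224,7.000)
cell (3,1): code 0100 → (3.535,2.000)–(4.000,1.033)
cell (3,2): code 1100 → (3.948,3.000)–(3.535,2.000)
cell (3,3): code 1000 → (4.000,3.082)–(3.948,3.000)
cell (3,5): code 0110 → (3.000,5.104)–(4.000,5.440)
cell (3,7): code 1001 → (4.000,7.161)–(3.000,7.480)
cell (4,0): code 0100 → (4.038,1.000)–(5.000,0.425)
cell (4,1): code 1110 → (4.000,1.033)–(4.038,1.000)
cell (4,3): code 1001 → (5.000,3.419)–(4.000,3.082)
cell (4,5): code 0010 → (4.000,5.440)–(4.333,6.000)
cell (4,6): code 0011 → (4.333,6.000)–(4.147,7.000)
cell (4,7): code 0001 → (4.147,7.000)–(4.000,7.161)
cell (5,0): code 0110 → (5.000,0.425)–(6.000,0.487)
cell (5,2): code 1011 → (6.000,2.775)–(5.746,3.000)
cell (5,3): code 0001 → (5.746,3.000)–(5.000,3.419)
cell (6,0): code 0010 → (6.000,0.487)–(6.756,1.000)
cell (6,1): code 0011 → (6.756,1.000)–(6.735,2.000)
cell (6,2): code 0001 → (6.735,2.000)–(6.000,2.775)
total: 22 segments, chained into 2 closed loop(s), length Σ = 16.942461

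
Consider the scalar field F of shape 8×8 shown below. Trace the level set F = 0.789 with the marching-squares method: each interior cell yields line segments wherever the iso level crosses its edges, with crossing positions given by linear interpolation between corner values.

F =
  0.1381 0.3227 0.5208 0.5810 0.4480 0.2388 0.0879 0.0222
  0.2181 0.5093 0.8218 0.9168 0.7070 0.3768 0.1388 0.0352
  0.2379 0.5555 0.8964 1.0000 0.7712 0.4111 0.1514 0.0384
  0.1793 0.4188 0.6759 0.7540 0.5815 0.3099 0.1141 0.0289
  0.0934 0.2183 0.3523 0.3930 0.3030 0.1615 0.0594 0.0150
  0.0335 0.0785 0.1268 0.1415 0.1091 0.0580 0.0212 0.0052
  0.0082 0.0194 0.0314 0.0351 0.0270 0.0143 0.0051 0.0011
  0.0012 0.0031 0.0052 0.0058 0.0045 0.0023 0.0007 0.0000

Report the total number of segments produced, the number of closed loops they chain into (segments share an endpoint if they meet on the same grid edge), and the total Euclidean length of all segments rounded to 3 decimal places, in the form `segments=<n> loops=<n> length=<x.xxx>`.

segments=8 loops=1 length=6.881

cell (0,1): code 0100 → (0.891,2.000)–(1.000,1.895)
cell (0,2): code 1100 → (0.619,3.000)–(0.891,2.000)
cell (0,3): code 1000 → (1.000,3.609)–(0.619,3.000)
cell (1,1): code 0110 → (1.000,1.895)–(2.000,1.685)
cell (1,3): code 1001 → (2.000,3.922)–(1.000,3.609)
cell (2,1): code 0010 → (2.000,1.685)–(2.487,2.000)
cell (2,2): code 0011 → (2.487,2.000)–(2.858,3.000)
cell (2,3): code 0001 → (2.858,3.000)–(2.000,3.922)
total: 8 segments, chained into 1 closed loop(s), length Σ = 6.881471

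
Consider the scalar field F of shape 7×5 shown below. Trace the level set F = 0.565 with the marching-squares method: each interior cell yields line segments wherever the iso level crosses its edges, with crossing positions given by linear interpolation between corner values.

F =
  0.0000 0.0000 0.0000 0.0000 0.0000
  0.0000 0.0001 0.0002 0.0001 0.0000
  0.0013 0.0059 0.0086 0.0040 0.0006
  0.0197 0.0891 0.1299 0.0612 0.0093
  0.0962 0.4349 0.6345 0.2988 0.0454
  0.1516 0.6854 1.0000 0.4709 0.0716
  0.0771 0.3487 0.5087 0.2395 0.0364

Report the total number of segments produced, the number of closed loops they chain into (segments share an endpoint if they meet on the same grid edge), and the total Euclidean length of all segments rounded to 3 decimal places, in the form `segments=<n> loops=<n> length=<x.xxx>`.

segments=8 loops=1 length=5.923

cell (3,1): code 0100 → (3.862,2.000)–(4.000,1.652)
cell (3,2): code 1000 → (4.000,2.207)–(3.862,2.000)
cell (4,0): code 0100 → (4.519,1.000)–(5.000,0.774)
cell (4,1): code 1110 → (4.000,1.652)–(4.519,1.000)
cell (4,2): code 1001 → (5.000,2.822)–(4.000,2.207)
cell (5,0): code 0010 → (5.000,0.774)–(5.358,1.000)
cell (5,1): code 0011 → (5.358,1.000)–(5.885,2.000)
cell (5,2): code 0001 → (5.885,2.000)–(5.000,2.822)
total: 8 segments, chained into 1 closed loop(s), length Σ = 5.923279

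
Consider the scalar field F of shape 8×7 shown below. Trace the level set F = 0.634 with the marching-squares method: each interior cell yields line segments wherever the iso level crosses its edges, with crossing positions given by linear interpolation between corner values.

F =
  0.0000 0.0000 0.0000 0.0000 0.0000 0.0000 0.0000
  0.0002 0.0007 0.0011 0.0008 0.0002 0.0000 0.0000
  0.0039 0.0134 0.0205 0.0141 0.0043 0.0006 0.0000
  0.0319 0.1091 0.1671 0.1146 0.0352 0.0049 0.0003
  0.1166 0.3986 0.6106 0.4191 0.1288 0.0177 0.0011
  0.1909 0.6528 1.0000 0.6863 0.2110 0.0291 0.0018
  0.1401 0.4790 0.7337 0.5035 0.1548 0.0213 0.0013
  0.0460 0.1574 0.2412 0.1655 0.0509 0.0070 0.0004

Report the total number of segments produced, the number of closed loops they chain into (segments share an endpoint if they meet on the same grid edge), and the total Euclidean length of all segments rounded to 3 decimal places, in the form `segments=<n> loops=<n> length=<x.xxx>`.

segments=10 loops=1 length=6.210

cell (4,0): code 0100 → (4.926,1.000)–(5.000,0.959)
cell (4,1): code 1100 → (4.060,2.000)–(4.926,1.000)
cell (4,2): code 1100 → (4.804,3.000)–(4.060,2.000)
cell (4,3): code 1000 → (5.000,3.110)–(4.804,3.000)
cell (5,0): code 0010 → (5.000,0.959)–(5.108,1.000)
cell (5,1): code 0111 → (5.108,1.000)–(6.000,1.609)
cell (5,2): code 1011 → (6.000,2.433)–(5.286,3.000)
cell (5,3): code 0001 → (5.286,3.000)–(5.000,3.110)
cell (6,1): code 0010 → (6.000,1.609)–(6.202,2.000)
cell (6,2): code 0001 → (6.202,2.000)–(6.000,2.433)
total: 10 segments, chained into 1 closed loop(s), length Σ = 6.210456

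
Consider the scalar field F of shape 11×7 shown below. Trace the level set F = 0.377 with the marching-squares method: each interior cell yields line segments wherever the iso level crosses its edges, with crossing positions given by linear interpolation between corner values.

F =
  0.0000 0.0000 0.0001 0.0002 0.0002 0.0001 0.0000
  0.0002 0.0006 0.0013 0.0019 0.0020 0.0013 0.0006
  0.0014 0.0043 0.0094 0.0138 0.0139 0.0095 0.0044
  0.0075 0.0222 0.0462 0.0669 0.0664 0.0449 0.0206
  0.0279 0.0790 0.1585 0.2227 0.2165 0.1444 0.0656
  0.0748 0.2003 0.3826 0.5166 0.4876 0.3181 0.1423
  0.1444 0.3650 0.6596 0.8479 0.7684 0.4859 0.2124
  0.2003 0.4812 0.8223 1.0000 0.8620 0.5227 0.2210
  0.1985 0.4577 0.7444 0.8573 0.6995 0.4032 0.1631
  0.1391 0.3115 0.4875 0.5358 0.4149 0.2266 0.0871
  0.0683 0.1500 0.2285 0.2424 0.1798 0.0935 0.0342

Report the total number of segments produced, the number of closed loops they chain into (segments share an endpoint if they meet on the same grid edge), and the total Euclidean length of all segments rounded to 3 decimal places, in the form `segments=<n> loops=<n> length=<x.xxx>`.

cell (4,1): code 0100 → (4.975,2.000)–(5.000,1.969)
cell (4,2): code 1100 → (4.525,3.000)–(4.975,2.000)
cell (4,3): code 1100 → (4.592,4.000)–(4.525,3.000)
cell (4,4): code 1000 → (5.000,4.653)–(4.592,4.000)
cell (5,1): code 0110 → (5.000,1.969)–(6.000,1.041)
cell (5,4): code 1101 → (5.351,5.000)–(5.000,4.653)
cell (5,5): code 1000 → (6.000,5.398)–(5.351,5.000)
cell (6,0): code 0100 → (6.103,1.000)–(7.000,0.629)
cell (6,1): code 1110 → (6.000,1.041)–(6.103,1.000)
cell (6,5): code 1001 → (7.000,5.483)–(6.000,5.398)
cell (7,0): code 0110 → (7.000,0.629)–(8.000,0.689)
cell (7,5): code 1001 → (8.000,5.109)–(7.000,5.483)
cell (8,0): code 0010 → (8.000,0.689)–(8.552,1.000)
cell (8,1): code 0111 → (8.552,1.000)–(9.000,1.372)
cell (8,4): code 1011 → (9.000,4.201)–(8.148,5.000)
cell (8,5): code 0001 → (8.148,5.000)–(8.000,5.109)
cell (9,1): code 0010 → (9.000,1.372)–(9.427,2.000)
cell (9,2): code 0011 → (9.427,2.000)–(9.541,3.000)
cell (9,3): code 0011 → (9.541,3.000)–(9.161,4.000)
cell (9,4): code 0001 → (9.161,4.000)–(9.000,4.201)
total: 20 segments, chained into 1 closed loop(s), length Σ = 15.343502

segments=20 loops=1 length=15.344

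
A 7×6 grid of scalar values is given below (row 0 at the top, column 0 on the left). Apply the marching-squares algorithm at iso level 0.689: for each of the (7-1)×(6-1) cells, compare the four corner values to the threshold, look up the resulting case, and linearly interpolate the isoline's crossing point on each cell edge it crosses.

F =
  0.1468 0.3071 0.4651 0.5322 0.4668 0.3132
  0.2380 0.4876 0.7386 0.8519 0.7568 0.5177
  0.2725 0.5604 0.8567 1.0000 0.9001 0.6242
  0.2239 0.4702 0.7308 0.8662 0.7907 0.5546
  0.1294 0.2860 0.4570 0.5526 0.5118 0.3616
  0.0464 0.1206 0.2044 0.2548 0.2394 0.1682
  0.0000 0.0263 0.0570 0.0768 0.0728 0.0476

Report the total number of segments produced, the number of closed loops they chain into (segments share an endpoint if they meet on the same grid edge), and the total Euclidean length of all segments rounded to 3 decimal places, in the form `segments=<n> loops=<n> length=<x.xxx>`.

segments=12 loops=1 length=9.922

cell (0,1): code 0100 → (0.819,2.000)–(1.000,1.802)
cell (0,2): code 1100 → (0.490,3.000)–(0.819,2.000)
cell (0,3): code 1100 → (0.766,4.000)–(0.490,3.000)
cell (0,4): code 1000 → (1.000,4.284)–(0.766,4.000)
cell (1,1): code 0110 → (1.000,1.802)–(2.000,1.434)
cell (1,4): code 1001 → (2.000,4.765)–(1.000,4.284)
cell (2,1): code 0110 → (2.000,1.434)–(3.000,1.840)
cell (2,4): code 1001 → (3.000,4.431)–(2.000,4.765)
cell (3,1): code 0010 → (3.000,1.840)–(3.153,2.000)
cell (3,2): code 0011 → (3.153,2.000)–(3.565,3.000)
cell (3,3): code 0011 → (3.565,3.000)–(3.365,4.000)
cell (3,4): code 0001 → (3.365,4.000)–(3.000,4.431)
total: 12 segments, chained into 1 closed loop(s), length Σ = 9.922059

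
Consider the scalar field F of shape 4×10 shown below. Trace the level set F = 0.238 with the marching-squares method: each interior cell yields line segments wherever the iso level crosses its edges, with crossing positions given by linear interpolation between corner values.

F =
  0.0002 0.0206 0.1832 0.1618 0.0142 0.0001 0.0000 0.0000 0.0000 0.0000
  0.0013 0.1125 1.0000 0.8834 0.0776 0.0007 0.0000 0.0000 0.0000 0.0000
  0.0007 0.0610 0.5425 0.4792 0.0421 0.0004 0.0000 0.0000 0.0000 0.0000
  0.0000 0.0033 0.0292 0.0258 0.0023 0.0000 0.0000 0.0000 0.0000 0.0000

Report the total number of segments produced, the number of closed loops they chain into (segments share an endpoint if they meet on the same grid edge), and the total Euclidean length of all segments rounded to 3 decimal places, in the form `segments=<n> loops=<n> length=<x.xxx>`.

segments=8 loops=1 length=8.160

cell (0,1): code 0100 → (0.067,2.000)–(1.000,1.141)
cell (0,2): code 1100 → (0.106,3.000)–(0.067,2.000)
cell (0,3): code 1000 → (1.000,3.801)–(0.106,3.000)
cell (1,1): code 0110 → (1.000,1.141)–(2.000,1.368)
cell (1,3): code 1001 → (2.000,3.552)–(1.000,3.801)
cell (2,1): code 0010 → (2.000,1.368)–(2.593,2.000)
cell (2,2): code 0011 → (2.593,2.000)–(2.532,3.000)
cell (2,3): code 0001 → (2.532,3.000)–(2.000,3.552)
total: 8 segments, chained into 1 closed loop(s), length Σ = 8.160499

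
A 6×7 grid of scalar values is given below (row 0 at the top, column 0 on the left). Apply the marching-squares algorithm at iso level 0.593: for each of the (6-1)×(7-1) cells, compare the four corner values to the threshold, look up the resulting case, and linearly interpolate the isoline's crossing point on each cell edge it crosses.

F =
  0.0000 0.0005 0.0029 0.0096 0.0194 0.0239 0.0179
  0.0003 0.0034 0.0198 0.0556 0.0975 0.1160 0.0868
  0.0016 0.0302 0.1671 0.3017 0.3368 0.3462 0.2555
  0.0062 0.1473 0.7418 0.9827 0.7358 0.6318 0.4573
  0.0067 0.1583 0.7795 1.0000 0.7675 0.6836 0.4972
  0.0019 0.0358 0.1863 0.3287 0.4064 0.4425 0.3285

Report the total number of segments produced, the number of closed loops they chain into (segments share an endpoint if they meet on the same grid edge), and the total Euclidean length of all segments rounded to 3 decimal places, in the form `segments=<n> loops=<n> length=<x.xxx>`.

segments=12 loops=1 length=9.855

cell (2,1): code 0100 → (2.741,2.000)–(3.000,1.750)
cell (2,2): code 1100 → (2.428,3.000)–(2.741,2.000)
cell (2,3): code 1100 → (2.642,4.000)–(2.428,3.000)
cell (2,4): code 1100 → (2.864,5.000)–(2.642,4.000)
cell (2,5): code 1000 → (3.000,5.222)–(2.864,5.000)
cell (3,1): code 0110 → (3.000,1.750)–(4.000,1.700)
cell (3,5): code 1001 → (4.000,5.486)–(3.000,5.222)
cell (4,1): code 0010 → (4.000,1.700)–(4.314,2.000)
cell (4,2): code 0011 → (4.314,2.000)–(4.606,3.000)
cell (4,3): code 0011 → (4.606,3.000)–(4.483,4.000)
cell (4,4): code 0011 → (4.483,4.000)–(4.376,5.000)
cell (4,5): code 0001 → (4.376,5.000)–(4.000,5.486)
total: 12 segments, chained into 1 closed loop(s), length Σ = 9.855247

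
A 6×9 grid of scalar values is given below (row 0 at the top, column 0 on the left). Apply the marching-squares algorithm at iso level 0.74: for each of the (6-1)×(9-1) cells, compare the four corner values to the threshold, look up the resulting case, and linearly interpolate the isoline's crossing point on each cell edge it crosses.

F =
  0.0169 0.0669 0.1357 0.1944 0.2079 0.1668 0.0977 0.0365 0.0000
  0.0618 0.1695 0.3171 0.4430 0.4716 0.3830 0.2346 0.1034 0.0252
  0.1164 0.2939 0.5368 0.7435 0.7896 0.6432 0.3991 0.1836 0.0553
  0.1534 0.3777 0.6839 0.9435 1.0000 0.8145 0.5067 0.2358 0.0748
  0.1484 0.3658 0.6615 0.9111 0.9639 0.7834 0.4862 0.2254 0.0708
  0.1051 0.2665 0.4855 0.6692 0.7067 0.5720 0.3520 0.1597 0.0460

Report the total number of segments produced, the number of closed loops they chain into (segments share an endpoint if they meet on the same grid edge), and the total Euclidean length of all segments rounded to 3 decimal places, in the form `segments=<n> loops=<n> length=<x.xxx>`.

cell (1,2): code 0100 → (1.988,3.000)–(2.000,2.983)
cell (1,3): code 1100 → (1.844,4.000)–(1.988,3.000)
cell (1,4): code 1000 → (2.000,4.339)–(1.844,4.000)
cell (2,2): code 0110 → (2.000,2.983)–(3.000,2.216)
cell (2,4): code 1101 → (2.565,5.000)–(2.000,4.339)
cell (2,5): code 1000 → (3.000,5.242)–(2.565,5.000)
cell (3,2): code 0110 → (3.000,2.216)–(4.000,2.315)
cell (3,5): code 1001 → (4.000,5.146)–(3.000,5.242)
cell (4,2): code 0010 → (4.000,2.315)–(4.707,3.000)
cell (4,3): code 0011 → (4.707,3.000)–(4.871,4.000)
cell (4,4): code 0011 → (4.871,4.000)–(4.205,5.000)
cell (4,5): code 0001 → (4.205,5.000)–(4.000,5.146)
total: 12 segments, chained into 1 closed loop(s), length Σ = 9.492286

segments=12 loops=1 length=9.492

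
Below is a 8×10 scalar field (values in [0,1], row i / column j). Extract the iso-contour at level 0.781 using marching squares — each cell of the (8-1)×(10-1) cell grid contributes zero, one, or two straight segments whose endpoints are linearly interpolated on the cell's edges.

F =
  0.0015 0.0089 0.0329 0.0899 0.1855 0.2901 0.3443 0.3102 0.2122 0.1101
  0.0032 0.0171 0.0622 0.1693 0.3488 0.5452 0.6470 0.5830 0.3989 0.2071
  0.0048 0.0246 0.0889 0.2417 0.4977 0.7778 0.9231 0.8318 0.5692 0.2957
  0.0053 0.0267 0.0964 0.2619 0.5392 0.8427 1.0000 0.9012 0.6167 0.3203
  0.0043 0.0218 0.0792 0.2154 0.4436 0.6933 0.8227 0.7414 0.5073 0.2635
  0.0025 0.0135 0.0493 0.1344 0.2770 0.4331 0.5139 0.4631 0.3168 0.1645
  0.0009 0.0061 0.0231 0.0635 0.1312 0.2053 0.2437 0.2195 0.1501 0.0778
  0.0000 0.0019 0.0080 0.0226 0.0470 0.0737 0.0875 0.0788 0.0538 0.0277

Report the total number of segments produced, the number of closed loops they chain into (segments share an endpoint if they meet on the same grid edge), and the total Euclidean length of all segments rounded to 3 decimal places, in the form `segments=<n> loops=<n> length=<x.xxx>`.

segments=12 loops=1 length=8.132

cell (1,5): code 0100 → (1.485,6.000)–(2.000,5.022)
cell (1,6): code 1100 → (1.796,7.000)–(1.485,6.000)
cell (1,7): code 1000 → (2.000,7.193)–(1.796,7.000)
cell (2,4): code 0100 → (2.049,5.000)–(3.000,4.797)
cell (2,5): code 1110 → (2.000,5.022)–(2.049,5.000)
cell (2,7): code 1001 → (3.000,7.422)–(2.000,7.193)
cell (3,4): code 0010 → (3.000,4.797)–(3.413,5.000)
cell (3,5): code 0111 → (3.413,5.000)–(4.000,5.678)
cell (3,6): code 1011 → (4.000,6.513)–(3.752,7.000)
cell (3,7): code 0001 → (3.752,7.000)–(3.000,7.422)
cell (4,5): code 0010 → (4.000,5.678)–(4.135,6.000)
cell (4,6): code 0001 → (4.135,6.000)–(4.000,6.513)
total: 12 segments, chained into 1 closed loop(s), length Σ = 8.131531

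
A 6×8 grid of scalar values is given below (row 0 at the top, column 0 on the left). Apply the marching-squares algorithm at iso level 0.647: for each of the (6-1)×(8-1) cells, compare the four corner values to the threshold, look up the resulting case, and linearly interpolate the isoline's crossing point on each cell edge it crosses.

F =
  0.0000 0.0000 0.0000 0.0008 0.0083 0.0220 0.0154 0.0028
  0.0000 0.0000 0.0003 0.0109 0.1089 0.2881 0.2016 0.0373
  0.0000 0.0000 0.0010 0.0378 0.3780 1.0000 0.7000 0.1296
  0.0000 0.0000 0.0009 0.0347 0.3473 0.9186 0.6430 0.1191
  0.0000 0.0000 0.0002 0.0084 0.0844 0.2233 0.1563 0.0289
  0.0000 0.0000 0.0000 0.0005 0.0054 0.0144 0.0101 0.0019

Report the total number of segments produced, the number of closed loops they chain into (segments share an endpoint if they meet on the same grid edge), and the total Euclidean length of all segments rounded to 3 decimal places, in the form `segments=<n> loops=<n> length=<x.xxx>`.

segments=8 loops=1 length=5.654

cell (1,4): code 0100 → (1.504,5.000)–(2.000,4.432)
cell (1,5): code 1100 → (1.894,6.000)–(1.504,5.000)
cell (1,6): code 1000 → (2.000,6.093)–(1.894,6.000)
cell (2,4): code 0110 → (2.000,4.432)–(3.000,4.525)
cell (2,5): code 1011 → (3.000,5.985)–(2.930,6.000)
cell (2,6): code 0001 → (2.930,6.000)–(2.000,6.093)
cell (3,4): code 0010 → (3.000,4.525)–(3.391,5.000)
cell (3,5): code 0001 → (3.391,5.000)–(3.000,5.985)
total: 8 segments, chained into 1 closed loop(s), length Σ = 5.653761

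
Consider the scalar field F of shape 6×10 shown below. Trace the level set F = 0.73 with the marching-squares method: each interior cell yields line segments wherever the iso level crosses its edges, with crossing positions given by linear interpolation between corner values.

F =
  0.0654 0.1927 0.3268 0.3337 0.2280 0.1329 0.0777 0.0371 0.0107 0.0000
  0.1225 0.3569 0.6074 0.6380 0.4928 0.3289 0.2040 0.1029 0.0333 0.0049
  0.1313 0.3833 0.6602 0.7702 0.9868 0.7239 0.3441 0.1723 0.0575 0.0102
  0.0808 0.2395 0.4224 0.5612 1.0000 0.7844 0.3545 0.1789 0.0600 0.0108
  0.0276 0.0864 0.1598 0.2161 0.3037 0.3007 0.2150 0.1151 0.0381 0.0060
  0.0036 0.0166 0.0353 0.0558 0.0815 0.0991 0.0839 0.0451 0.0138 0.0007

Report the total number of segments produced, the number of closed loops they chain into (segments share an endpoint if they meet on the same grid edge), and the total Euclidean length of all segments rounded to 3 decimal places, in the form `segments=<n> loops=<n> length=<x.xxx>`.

cell (1,2): code 0100 → (1.696,3.000)–(2.000,2.635)
cell (1,3): code 1100 → (1.480,4.000)–(1.696,3.000)
cell (1,4): code 1000 → (2.000,4.977)–(1.480,4.000)
cell (2,2): code 0010 → (2.000,2.635)–(2.192,3.000)
cell (2,3): code 0111 → (2.192,3.000)–(3.000,3.385)
cell (2,4): code 1101 → (2.101,5.000)–(2.000,4.977)
cell (2,5): code 1000 → (3.000,5.127)–(2.101,5.000)
cell (3,3): code 0010 → (3.000,3.385)–(3.388,4.000)
cell (3,4): code 0011 → (3.388,4.000)–(3.112,5.000)
cell (3,5): code 0001 → (3.112,5.000)–(3.000,5.127)
total: 10 segments, chained into 1 closed loop(s), length Σ = 6.857811

segments=10 loops=1 length=6.858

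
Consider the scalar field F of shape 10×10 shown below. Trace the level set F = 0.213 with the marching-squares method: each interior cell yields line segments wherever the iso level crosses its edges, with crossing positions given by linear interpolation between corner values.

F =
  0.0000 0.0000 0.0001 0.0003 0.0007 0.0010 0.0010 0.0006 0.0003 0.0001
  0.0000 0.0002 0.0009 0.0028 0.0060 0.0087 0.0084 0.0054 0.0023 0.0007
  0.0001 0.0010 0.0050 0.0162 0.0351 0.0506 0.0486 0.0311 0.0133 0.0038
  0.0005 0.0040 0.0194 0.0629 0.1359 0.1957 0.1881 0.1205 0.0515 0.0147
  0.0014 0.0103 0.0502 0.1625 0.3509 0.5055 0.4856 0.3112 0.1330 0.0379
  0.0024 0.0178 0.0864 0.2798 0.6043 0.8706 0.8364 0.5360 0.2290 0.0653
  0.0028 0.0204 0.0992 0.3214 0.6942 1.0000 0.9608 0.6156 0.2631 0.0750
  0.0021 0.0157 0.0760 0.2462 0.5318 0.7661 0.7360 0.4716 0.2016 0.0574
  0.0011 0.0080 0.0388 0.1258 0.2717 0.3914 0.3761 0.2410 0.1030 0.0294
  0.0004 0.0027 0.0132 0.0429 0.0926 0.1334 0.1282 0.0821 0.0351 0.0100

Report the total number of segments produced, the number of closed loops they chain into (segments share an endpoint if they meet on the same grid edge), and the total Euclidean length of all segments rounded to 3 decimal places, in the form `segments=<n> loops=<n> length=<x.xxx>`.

cell (3,3): code 0100 → (3.359,4.000)–(4.000,3.268)
cell (3,4): code 1100 → (3.056,5.000)–(3.359,4.000)
cell (3,5): code 1100 → (3.084,6.000)–(3.056,5.000)
cell (3,6): code 1100 → (3.485,7.000)–(3.084,6.000)
cell (3,7): code 1000 → (4.000,7.551)–(3.485,7.000)
cell (4,2): code 0100 → (4.431,3.000)–(5.000,2.655)
cell (4,3): code 1110 → (4.000,3.268)–(4.431,3.000)
cell (4,7): code 1101 → (4.833,8.000)–(4.000,7.551)
cell (4,8): code 1000 → (5.000,8.098)–(4.833,8.000)
cell (5,2): code 0110 → (5.000,2.655)–(6.000,2.512)
cell (5,8): code 1001 → (6.000,8.266)–(5.000,8.098)
cell (6,2): code 0110 → (6.000,2.512)–(7.000,2.805)
cell (6,7): code 1011 → (7.000,7.958)–(6.815,8.000)
cell (6,8): code 0001 → (6.815,8.000)–(6.000,8.266)
cell (7,2): code 0010 → (7.000,2.805)–(7.276,3.000)
cell (7,3): code 0111 → (7.276,3.000)–(8.000,3.598)
cell (7,7): code 1001 → (8.000,7.203)–(7.000,7.958)
cell (8,3): code 0010 → (8.000,3.598)–(8.328,4.000)
cell (8,4): code 0011 → (8.328,4.000)–(8.691,5.000)
cell (8,5): code 0011 → (8.691,5.000)–(8.658,6.000)
cell (8,6): code 0011 → (8.658,6.000)–(8.176,7.000)
cell (8,7): code 0001 → (8.176,7.000)–(8.000,7.203)
total: 22 segments, chained into 1 closed loop(s), length Σ = 17.768534

segments=22 loops=1 length=17.769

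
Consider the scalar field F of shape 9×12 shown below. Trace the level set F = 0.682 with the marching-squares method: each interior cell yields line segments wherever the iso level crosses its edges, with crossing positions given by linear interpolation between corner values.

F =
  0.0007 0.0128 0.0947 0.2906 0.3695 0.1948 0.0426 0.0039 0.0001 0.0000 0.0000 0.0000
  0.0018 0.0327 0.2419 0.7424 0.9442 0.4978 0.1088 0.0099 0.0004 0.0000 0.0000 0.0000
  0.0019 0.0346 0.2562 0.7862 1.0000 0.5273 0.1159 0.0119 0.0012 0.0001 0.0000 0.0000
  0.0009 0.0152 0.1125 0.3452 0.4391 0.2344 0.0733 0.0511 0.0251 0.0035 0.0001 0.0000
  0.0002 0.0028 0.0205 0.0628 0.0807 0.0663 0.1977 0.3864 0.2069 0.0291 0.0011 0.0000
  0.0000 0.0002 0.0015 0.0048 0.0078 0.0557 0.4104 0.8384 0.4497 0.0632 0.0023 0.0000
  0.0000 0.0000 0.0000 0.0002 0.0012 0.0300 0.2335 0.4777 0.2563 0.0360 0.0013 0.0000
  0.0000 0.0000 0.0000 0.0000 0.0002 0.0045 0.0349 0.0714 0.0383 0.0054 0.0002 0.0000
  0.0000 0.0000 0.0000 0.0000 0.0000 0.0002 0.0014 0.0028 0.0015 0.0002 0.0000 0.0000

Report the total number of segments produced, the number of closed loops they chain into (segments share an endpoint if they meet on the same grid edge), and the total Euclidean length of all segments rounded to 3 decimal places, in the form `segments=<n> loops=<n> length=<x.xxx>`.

segments=12 loops=2 length=8.414

cell (0,2): code 0100 → (0.866,3.000)–(1.000,2.879)
cell (0,3): code 1100 → (0.544,4.000)–(0.866,3.000)
cell (0,4): code 1000 → (1.000,4.587)–(0.544,4.000)
cell (1,2): code 0110 → (1.000,2.879)–(2.000,2.803)
cell (1,4): code 1001 → (2.000,4.673)–(1.000,4.587)
cell (2,2): code 0010 → (2.000,2.803)–(2.236,3.000)
cell (2,3): code 0011 → (2.236,3.000)–(2.567,4.000)
cell (2,4): code 0001 → (2.567,4.000)–(2.000,4.673)
cell (4,6): code 0100 → (4.654,7.000)–(5.000,6.635)
cell (4,7): code 1000 → (5.000,7.402)–(4.654,7.000)
cell (5,6): code 0010 → (5.000,6.635)–(5.434,7.000)
cell (5,7): code 0001 → (5.434,7.000)–(5.000,7.402)
total: 12 segments, chained into 2 closed loop(s), length Σ = 8.414003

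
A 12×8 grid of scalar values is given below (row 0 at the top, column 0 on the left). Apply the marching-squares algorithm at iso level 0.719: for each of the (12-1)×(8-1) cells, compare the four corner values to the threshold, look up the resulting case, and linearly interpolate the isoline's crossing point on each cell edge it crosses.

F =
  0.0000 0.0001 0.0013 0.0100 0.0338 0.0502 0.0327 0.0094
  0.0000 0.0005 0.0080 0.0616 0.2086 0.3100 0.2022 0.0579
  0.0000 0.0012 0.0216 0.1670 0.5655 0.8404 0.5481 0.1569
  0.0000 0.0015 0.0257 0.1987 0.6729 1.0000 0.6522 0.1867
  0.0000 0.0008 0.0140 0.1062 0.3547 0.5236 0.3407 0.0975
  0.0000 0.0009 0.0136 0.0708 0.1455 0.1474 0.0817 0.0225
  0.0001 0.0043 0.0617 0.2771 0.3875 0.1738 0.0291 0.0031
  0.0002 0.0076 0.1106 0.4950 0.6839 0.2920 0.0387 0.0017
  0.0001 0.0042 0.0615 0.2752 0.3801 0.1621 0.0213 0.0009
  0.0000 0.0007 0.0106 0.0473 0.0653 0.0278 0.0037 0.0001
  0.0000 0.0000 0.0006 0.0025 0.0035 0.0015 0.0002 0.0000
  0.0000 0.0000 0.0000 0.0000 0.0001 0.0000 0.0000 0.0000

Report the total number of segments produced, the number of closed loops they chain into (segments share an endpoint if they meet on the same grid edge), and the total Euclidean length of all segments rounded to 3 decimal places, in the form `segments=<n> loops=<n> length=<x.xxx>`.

cell (1,4): code 0100 → (1.771,5.000)–(2.000,4.558)
cell (1,5): code 1000 → (2.000,5.415)–(1.771,5.000)
cell (2,4): code 0110 → (2.000,4.558)–(3.000,4.141)
cell (2,5): code 1001 → (3.000,5.808)–(2.000,5.415)
cell (3,4): code 0010 → (3.000,4.141)–(3.590,5.000)
cell (3,5): code 0001 → (3.590,5.000)–(3.000,5.808)
total: 6 segments, chained into 1 closed loop(s), length Σ = 5.171972

segments=6 loops=1 length=5.172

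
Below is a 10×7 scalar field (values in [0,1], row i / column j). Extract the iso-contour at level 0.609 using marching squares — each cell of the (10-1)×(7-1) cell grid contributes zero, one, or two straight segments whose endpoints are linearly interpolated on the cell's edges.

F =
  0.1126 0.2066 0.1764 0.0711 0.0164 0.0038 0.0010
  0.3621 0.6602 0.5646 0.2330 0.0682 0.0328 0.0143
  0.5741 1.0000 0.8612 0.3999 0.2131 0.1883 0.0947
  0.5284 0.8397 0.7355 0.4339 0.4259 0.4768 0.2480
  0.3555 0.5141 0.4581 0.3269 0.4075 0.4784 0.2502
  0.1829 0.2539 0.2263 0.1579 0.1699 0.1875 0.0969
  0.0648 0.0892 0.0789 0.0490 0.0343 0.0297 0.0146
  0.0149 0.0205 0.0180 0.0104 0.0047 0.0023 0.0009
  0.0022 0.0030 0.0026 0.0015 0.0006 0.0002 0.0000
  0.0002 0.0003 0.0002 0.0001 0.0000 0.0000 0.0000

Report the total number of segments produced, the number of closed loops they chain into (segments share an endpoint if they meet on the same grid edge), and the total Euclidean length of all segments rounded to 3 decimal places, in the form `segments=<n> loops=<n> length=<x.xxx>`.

cell (0,0): code 0100 → (0.887,1.000)–(1.000,0.828)
cell (0,1): code 1000 → (1.000,1.536)–(0.887,1.000)
cell (1,0): code 0110 → (1.000,0.828)–(2.000,0.082)
cell (1,1): code 1101 → (1.150,2.000)–(1.000,1.536)
cell (1,2): code 1000 → (2.000,2.547)–(1.150,2.000)
cell (2,0): code 0110 → (2.000,0.082)–(3.000,0.259)
cell (2,2): code 1001 → (3.000,2.419)–(2.000,2.547)
cell (3,0): code 0010 → (3.000,0.259)–(3.709,1.000)
cell (3,1): code 0011 → (3.709,1.000)–(3.456,2.000)
cell (3,2): code 0001 → (3.456,2.000)–(3.000,2.419)
total: 10 segments, chained into 1 closed loop(s), length Σ = 8.199372

segments=10 loops=1 length=8.199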